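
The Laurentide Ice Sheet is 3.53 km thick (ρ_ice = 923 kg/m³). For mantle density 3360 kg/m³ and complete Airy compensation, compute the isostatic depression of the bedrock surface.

0.97 km

Equating mass per unit area of the two columns: the ice load ρ_ice t is balanced by mantle displaced below, ρ_m s.
s = t ρ_ice / ρ_m = 3.53 km × 923/3360 = 0.97 km.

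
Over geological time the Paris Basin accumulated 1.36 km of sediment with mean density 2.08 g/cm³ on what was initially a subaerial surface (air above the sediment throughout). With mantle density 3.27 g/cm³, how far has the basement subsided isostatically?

0.865 km

Subaerial load: s = t ρ_sed / ρ_m = 1.36 km × 2.08/3.27 = 0.865 km.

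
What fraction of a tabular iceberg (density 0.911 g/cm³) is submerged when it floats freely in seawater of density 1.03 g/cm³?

Submerged fraction = ρ_obj/ρ_fluid = 0.911/1.03 = 0.884.

0.884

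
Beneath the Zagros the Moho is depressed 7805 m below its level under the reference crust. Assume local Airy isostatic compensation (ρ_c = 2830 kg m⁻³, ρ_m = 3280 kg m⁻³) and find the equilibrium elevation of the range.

Isostatic balance requires: ρ_c h = (ρ_m − ρ_c) r.
h = r (ρ_m − ρ_c) / ρ_c = 7805 m × (3280 − 2830) / 2830 = 1240 m.

1240 m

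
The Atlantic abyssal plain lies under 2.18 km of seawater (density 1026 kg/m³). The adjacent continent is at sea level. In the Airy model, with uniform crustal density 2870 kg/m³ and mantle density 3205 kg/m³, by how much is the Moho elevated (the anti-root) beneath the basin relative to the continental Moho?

For local isostatic compensation: replacing crust with seawater at the top is compensated by replacing crust with mantle at the base: d (ρ_c − ρ_w) = a (ρ_m − ρ_c).
a = d (ρ_c − ρ_w)/(ρ_m − ρ_c) = 2.18 km × 1844/335 = 12 km.

12 km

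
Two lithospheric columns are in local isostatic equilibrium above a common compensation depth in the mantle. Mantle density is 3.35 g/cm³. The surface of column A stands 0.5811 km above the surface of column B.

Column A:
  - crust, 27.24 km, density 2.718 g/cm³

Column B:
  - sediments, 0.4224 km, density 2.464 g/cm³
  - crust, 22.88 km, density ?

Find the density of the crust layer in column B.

Take the compensation level at the base of the deeper column (depth z_c below the surface of column A) and equate Σ ρ_i t_i down to z_c; mantle fills any gap and the z_c terms cancel.
Column A: 27.24×2.718 + (z_c − 27.24)×3.35
Column B: 0.5811×0 + 0.4224×2.464 + 22.88×ρ + (z_c − 0.5811 − 23.3024)×3.35
The z_c×3.35 term appears on both sides and cancels. Collect the known terms of each column as K = Σ(ρt)_known − 3.35 × (depth of known layers): K_A = 74.03832 − 3.35×27.24 = −17.21568; K_B = 1.0407936 − 3.35×(0.5811 + 23.3024) = −78.9689314.
Balance: K_A = K_B + 22.88×ρ, so ρ = (K_A − K_B)/22.88 = 61.7533/22.88 = 2.7 g/cm³.

2.7 g/cm³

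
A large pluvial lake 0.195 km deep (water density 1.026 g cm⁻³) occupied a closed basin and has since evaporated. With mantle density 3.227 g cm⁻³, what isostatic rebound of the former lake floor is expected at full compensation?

u = d ρ_w/ρ_m = 0.195 km × 1.026/3.227 = 0.062 km.

0.062 km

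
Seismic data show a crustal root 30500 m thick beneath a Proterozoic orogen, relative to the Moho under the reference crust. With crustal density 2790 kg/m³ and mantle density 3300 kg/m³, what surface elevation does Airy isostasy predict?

5580 m

Balancing pressure at the compensation depth: ρ_c h = (ρ_m − ρ_c) r.
h = r (ρ_m − ρ_c) / ρ_c = 30500 m × (3300 − 2790) / 2790 = 5580 m.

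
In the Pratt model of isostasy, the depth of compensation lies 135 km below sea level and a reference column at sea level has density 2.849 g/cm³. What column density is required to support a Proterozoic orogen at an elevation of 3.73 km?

2.77 g/cm³

Pratt balance: ρ_ref D = ρ (D + h).
ρ = ρ_ref D/(D + h) = 2.849 × 135 km/(135 km + 3.73 km) = 2.77 g/cm³.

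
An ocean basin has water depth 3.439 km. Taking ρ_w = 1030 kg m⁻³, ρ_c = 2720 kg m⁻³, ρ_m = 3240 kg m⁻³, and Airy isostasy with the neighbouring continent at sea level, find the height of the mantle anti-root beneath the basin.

11.2 km

Equating mass per unit area of the two columns: replacing crust with seawater at the top is compensated by replacing crust with mantle at the base: d (ρ_c − ρ_w) = a (ρ_m − ρ_c).
a = d (ρ_c − ρ_w)/(ρ_m − ρ_c) = 3.439 km × 1690/520 = 11.2 km.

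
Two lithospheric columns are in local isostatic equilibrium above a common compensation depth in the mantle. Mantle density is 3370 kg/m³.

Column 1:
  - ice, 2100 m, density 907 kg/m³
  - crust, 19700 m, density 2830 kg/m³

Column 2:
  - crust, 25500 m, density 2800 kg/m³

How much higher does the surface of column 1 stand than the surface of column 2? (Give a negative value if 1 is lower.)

For any compensation level in the mantle, the mantle terms cancel and isostasy reduces to e = (Σt_1 − Σt_2) − (Σ(ρt)_1 − Σ(ρt)_2) / ρ_m.
Σt_1 = 21800 m; Σt_2 = 25500 m; Σ(ρt)_1 = 57655700; Σ(ρt)_2 = 71400000 (in m·kg/m³).
e = (21800 − 25500) − (57655700 − 71400000) / 3370 = 378 m.

378 m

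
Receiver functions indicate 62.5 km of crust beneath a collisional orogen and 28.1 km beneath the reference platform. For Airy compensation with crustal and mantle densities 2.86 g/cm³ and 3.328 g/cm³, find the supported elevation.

Excess crust Δ = 62.5 km − 28.1 km = 34.4 km, split between elevation h and root r with h + r = Δ.
Airy balance ρ_c h = (ρ_m − ρ_c) r gives r = h ρ_c/(ρ_m − ρ_c), so h (1 + ρ_c/(ρ_m − ρ_c)) = Δ, i.e. h = Δ (ρ_m − ρ_c)/ρ_m.
h = 34.4 km × 0.468/3.328 = 4.84 km.

4.84 km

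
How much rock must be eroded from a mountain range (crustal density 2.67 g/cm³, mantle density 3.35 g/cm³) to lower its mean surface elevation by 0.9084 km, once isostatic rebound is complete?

4.48 km

Net drop Δ = e − u = e − e ρ_c/ρ_m = e (ρ_m − ρ_c)/ρ_m.
e = Δ ρ_m/(ρ_m − ρ_c) = 0.9084 km × 3.35/0.68 = 4.48 km.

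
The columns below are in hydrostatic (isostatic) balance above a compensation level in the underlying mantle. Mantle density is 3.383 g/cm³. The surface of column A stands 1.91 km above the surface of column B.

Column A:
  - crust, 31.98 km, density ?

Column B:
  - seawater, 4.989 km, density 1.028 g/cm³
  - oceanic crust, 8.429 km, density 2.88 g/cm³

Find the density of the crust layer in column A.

2.68 g/cm³

Take the compensation level at the base of the deeper column (depth z_c below the surface of column A) and equate Σ ρ_i t_i down to z_c; mantle fills any gap and the z_c terms cancel.
Column A: 31.98×ρ + (z_c − 31.98)×3.383
Column B: 1.91×0 + 4.989×1.028 + 8.429×2.88 + (z_c − 1.91 − 13.418)×3.383
The z_c×3.383 term appears on both sides and cancels. Collect the known terms of each column as K = Σ(ρt)_known − 3.383 × (depth of known layers): K_A = 0 − 3.383×31.98 = −108.18834; K_B = 29.404212 − 3.383×(1.91 + 13.418) = −22.450412.
Balance: K_A + 31.98×ρ = K_B, so ρ = (K_B − K_A)/31.98 = 85.7379/31.98 = 2.68 g/cm³.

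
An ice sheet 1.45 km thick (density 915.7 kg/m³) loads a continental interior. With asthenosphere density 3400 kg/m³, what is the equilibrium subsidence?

0.391 km

For local isostatic compensation: the ice load ρ_ice t is balanced by mantle displaced below, ρ_m s.
s = t ρ_ice / ρ_m = 1.45 km × 915.7/3400 = 0.391 km.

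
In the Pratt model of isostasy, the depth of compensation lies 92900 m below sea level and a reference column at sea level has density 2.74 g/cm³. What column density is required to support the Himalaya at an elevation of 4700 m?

Pratt balance: ρ_ref D = ρ (D + h).
ρ = ρ_ref D/(D + h) = 2.74 × 92900 m/(92900 m + 4700 m) = 2.61 g/cm³.

2.61 g/cm³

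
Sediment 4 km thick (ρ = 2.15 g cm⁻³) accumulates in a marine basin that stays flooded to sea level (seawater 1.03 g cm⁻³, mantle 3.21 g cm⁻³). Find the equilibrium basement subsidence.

2.06 km

Submarine loading: the sediment displaces seawater, and the subsidence is in turn flooded, so s (ρ_m − ρ_w) = t (ρ_sed − ρ_w).
s = 4 km × (2.15 − 1.03) / (3.21 − 1.03) = 2.06 km.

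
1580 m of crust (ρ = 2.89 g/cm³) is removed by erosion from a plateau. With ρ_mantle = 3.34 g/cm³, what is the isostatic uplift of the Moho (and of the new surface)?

1370 m

Unloading: uplift u = e ρ_c/ρ_m = 1580 m × 2.89/3.34 = 1370 m.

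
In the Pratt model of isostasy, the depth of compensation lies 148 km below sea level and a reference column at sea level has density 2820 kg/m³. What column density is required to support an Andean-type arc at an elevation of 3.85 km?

Pratt balance: ρ_ref D = ρ (D + h).
ρ = ρ_ref D/(D + h) = 2820 × 148 km/(148 km + 3.85 km) = 2750 kg/m³.

2750 kg/m³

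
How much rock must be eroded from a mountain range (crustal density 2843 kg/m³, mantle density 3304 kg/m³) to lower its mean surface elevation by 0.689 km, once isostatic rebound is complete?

4.94 km

Net drop Δ = e − u = e − e ρ_c/ρ_m = e (ρ_m − ρ_c)/ρ_m.
e = Δ ρ_m/(ρ_m − ρ_c) = 0.689 km × 3304/461 = 4.94 km.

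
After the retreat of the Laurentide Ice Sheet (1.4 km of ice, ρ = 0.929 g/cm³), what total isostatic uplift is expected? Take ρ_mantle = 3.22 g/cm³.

0.404 km

Removing the load lets mantle flow back in; uplift u satisfies ρ_ice t = ρ_m u.
u = t ρ_ice/ρ_m = 1.4 km × 0.929/3.22 = 0.404 km.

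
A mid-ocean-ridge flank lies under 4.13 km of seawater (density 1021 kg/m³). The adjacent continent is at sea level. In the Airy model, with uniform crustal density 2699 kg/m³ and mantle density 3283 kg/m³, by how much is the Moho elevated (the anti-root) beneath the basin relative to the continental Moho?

Equating mass per unit area of the two columns: replacing crust with seawater at the top is compensated by replacing crust with mantle at the base: d (ρ_c − ρ_w) = a (ρ_m − ρ_c).
a = d (ρ_c − ρ_w)/(ρ_m − ρ_c) = 4.13 km × 1678/584 = 11.9 km.

11.9 km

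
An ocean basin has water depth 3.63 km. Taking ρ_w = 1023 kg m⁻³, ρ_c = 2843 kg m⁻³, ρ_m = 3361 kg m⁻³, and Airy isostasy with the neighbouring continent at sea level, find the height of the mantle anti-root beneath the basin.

12.8 km

For local isostatic compensation: replacing crust with seawater at the top is compensated by replacing crust with mantle at the base: d (ρ_c − ρ_w) = a (ρ_m − ρ_c).
a = d (ρ_c − ρ_w)/(ρ_m − ρ_c) = 3.63 km × 1820/518 = 12.8 km.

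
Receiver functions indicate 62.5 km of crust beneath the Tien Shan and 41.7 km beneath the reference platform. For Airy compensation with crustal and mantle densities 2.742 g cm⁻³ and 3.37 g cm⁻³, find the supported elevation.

Excess crust Δ = 62.5 km − 41.7 km = 20.8 km, split between elevation h and root r with h + r = Δ.
Airy balance ρ_c h = (ρ_m − ρ_c) r gives r = h ρ_c/(ρ_m − ρ_c), so h (1 + ρ_c/(ρ_m − ρ_c)) = Δ, i.e. h = Δ (ρ_m − ρ_c)/ρ_m.
h = 20.8 km × 0.628/3.37 = 3.88 km.

3.88 km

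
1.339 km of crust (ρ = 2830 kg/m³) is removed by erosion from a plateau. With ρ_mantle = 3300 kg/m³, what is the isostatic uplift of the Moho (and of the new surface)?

Unloading: uplift u = e ρ_c/ρ_m = 1.339 km × 2830/3300 = 1.15 km.

1.15 km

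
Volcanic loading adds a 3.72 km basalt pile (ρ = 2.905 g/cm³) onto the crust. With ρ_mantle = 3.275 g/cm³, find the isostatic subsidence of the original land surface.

3.3 km

Subaerial loading: s = t ρ_load / ρ_m.
s = 3.72 km × 2.905/3.275 = 3.3 km.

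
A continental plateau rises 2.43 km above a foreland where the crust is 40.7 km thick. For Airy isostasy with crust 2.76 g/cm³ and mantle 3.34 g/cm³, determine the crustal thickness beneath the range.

54.7 km

Root depth r = h ρ_c / (ρ_m − ρ_c) = 2.43 km × 2.76 / 0.58 = 11.56 km.
Total thickness = T + h + r = 40.7 km + 2.43 km + 11.56 km = 54.7 km.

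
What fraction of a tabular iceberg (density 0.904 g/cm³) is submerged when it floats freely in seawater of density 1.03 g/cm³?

Submerged fraction = ρ_obj/ρ_fluid = 0.904/1.03 = 87.8%.

87.8%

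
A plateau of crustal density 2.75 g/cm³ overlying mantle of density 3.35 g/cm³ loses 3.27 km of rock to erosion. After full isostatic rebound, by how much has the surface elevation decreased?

0.586 km

Rebound u = e ρ_c/ρ_m = 3.27 km × 2.75/3.35 = 2.684 km.
Net surface drop = e − u = 3.27 km − 2.684 km = e (ρ_m − ρ_c)/ρ_m = 0.586 km.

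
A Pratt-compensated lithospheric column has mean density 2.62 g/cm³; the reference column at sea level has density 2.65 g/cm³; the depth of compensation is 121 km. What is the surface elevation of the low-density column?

1.39 km

ρ_ref D = ρ (D + h) → h = D (ρ_ref − ρ)/ρ.
h = 121 km × (2.65 − 2.62)/2.62 = 1.39 km.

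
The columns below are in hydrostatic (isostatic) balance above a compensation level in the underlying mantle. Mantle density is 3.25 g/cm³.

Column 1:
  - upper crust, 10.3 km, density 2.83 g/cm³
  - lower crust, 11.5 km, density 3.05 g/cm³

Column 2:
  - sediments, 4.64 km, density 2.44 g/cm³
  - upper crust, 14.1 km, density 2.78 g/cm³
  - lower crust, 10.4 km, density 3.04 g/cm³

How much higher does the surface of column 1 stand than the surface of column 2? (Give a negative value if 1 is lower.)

For any compensation level in the mantle, the mantle terms cancel and isostasy reduces to e = (Σt_1 − Σt_2) − (Σ(ρt)_1 − Σ(ρt)_2) / ρ_m.
Σt_1 = 21.8 km; Σt_2 = 29.14 km; Σ(ρt)_1 = 64.224; Σ(ρt)_2 = 82.1356 (in km·g/cm³).
e = (21.8 − 29.14) − (64.224 − 82.1356) / 3.25 = −1.83 km.

−1.83 km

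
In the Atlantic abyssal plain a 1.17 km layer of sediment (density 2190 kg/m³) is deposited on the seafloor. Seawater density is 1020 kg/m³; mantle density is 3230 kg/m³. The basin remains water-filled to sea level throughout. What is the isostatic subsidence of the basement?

Submarine loading: the sediment displaces seawater, and the subsidence is in turn flooded, so s (ρ_m − ρ_w) = t (ρ_sed − ρ_w).
s = 1.17 km × (2190 − 1020) / (3230 − 1020) = 0.619 km.

0.619 km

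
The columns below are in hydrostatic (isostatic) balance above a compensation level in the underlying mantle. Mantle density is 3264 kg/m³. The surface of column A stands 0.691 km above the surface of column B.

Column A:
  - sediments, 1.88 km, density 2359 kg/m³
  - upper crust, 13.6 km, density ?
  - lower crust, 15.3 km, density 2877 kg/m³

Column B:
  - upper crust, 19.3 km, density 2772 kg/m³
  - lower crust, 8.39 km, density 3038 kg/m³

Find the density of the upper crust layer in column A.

Take the compensation level at the base of the deeper column (depth z_c below the surface of column A) and equate Σ ρ_i t_i down to z_c; mantle fills any gap and the z_c terms cancel.
Column A: 1.88×2359 + 13.6×ρ + 15.3×2877 + (z_c − 30.78)×3264
Column B: 0.691×0 + 19.3×2772 + 8.39×3038 + (z_c − 0.691 − 27.69)×3264
The z_c×3264 term appears on both sides and cancels. Collect the known terms of each column as K = Σ(ρt)_known − 3264 × (depth of known layers): K_A = 48453.02 − 3264×30.78 = −52012.9; K_B = 78988.42 − 3264×(0.691 + 27.69) = −13647.164.
Balance: K_A + 13.6×ρ = K_B, so ρ = (K_B − K_A)/13.6 = 38365.7/13.6 = 2820 kg/m³.

2820 kg/m³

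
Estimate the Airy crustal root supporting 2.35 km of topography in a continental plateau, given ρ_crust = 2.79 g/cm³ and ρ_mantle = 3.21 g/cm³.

15.6 km

Balancing pressure at the compensation depth: the weight of the topography is balanced by the buoyancy of the root, ρ_c h = (ρ_m − ρ_c) r.
r = h · ρ_c / (ρ_m − ρ_c) = 2.35 km × 2.79 / (3.21 − 2.79) = 15.6 km.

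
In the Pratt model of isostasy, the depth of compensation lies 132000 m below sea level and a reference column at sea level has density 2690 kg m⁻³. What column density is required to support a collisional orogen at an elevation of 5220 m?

2590 kg m⁻³

Pratt balance: ρ_ref D = ρ (D + h).
ρ = ρ_ref D/(D + h) = 2690 × 132000 m/(132000 m + 5220 m) = 2590 kg m⁻³.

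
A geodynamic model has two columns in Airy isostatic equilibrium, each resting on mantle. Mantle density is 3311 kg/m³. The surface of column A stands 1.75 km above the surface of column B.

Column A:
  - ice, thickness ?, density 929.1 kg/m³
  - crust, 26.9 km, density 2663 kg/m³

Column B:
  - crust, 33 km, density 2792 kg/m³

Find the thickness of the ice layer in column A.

Take the compensation level at the base of the deeper column (depth z_c below the surface of column A) and equate Σ ρ_i t_i down to z_c; mantle fills any gap and the z_c terms cancel.
Column A: x×929.1 + 26.9×2663 + (z_c − 26.9 − x)×3311
Column B: 1.75×0 + 33×2792 + (z_c − 1.75 − 33)×3311
The z_c×3311 term appears on both sides and cancels. Collect the known terms of each column as K = Σ(ρt)_known − 3311 × (depth of known layers): K_A = 71634.7 − 3311×26.9 = −17431.2; K_B = 92136 − 3311×(1.75 + 33) = −22921.25.
Balance: K_A − x×(3311 − 929.1) = K_B, so x = (K_A − K_B)/(3311 − 929.1) = 5490.05/2381.9 = 2.3 km.

2.3 km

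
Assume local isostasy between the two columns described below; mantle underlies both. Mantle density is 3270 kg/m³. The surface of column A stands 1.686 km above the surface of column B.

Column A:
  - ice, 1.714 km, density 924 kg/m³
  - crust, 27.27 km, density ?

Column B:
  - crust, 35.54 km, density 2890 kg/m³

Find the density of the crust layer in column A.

Take the compensation level at the base of the deeper column (depth z_c below the surface of column A) and equate Σ ρ_i t_i down to z_c; mantle fills any gap and the z_c terms cancel.
Column A: 1.714×924 + 27.27×ρ + (z_c − 28.984)×3270
Column B: 1.686×0 + 35.54×2890 + (z_c − 1.686 − 35.54)×3270
The z_c×3270 term appears on both sides and cancels. Collect the known terms of each column as K = Σ(ρt)_known − 3270 × (depth of known layers): K_A = 1583.736 − 3270×28.984 = −93193.944; K_B = 102710.6 − 3270×(1.686 + 35.54) = −19018.42.
Balance: K_A + 27.27×ρ = K_B, so ρ = (K_B − K_A)/27.27 = 74175.5/27.27 = 2720 kg/m³.

2720 kg/m³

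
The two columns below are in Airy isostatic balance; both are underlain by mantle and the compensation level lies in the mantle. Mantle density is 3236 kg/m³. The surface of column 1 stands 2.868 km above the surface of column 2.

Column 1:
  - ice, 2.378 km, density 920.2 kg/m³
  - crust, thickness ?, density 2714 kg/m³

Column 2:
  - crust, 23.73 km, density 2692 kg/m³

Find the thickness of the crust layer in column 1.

32 km

Take the compensation level at the base of the deeper column (depth z_c below the surface of column 1) and equate Σ ρ_i t_i down to z_c; mantle fills any gap and the z_c terms cancel.
Column 1: 2.378×920.2 + x×2714 + (z_c − 2.378 − x)×3236
Column 2: 2.868×0 + 23.73×2692 + (z_c − 2.868 − 23.73)×3236
The z_c×3236 term appears on both sides and cancels. Collect the known terms of each column as K = Σ(ρt)_known − 3236 × (depth of known layers): K_1 = 2188.2356 − 3236×2.378 = −5506.9724; K_2 = 63881.16 − 3236×(2.868 + 23.73) = −22189.968.
Balance: K_1 − x×(3236 − 2714) = K_2, so x = (K_1 − K_2)/(3236 − 2714) = 16683/522 = 32 km.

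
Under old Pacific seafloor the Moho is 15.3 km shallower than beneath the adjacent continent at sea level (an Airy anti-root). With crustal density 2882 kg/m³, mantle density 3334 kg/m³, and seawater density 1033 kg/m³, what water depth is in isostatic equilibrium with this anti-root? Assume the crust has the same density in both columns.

Replacing a thickness d of crust by seawater at the top must be balanced by replacing crust with mantle at the base: d (ρ_c − ρ_w) = a (ρ_m − ρ_c).
d = a (ρ_m − ρ_c)/(ρ_c − ρ_w) = 15.3 km × 452/1849 = 3.74 km.

3.74 km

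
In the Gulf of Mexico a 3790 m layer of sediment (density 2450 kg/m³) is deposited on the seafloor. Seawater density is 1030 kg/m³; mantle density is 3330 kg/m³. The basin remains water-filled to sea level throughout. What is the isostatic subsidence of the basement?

2340 m

Submarine loading: the sediment displaces seawater, and the subsidence is in turn flooded, so s (ρ_m − ρ_w) = t (ρ_sed − ρ_w).
s = 3790 m × (2450 − 1030) / (3330 − 1030) = 2340 m.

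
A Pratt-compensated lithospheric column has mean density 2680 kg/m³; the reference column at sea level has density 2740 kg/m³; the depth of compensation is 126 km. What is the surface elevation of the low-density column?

2.82 km

ρ_ref D = ρ (D + h) → h = D (ρ_ref − ρ)/ρ.
h = 126 km × (2740 − 2680)/2680 = 2.82 km.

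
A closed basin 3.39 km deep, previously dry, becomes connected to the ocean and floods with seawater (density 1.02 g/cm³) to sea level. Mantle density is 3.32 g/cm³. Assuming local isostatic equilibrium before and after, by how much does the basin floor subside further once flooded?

After flooding the water column is d + s deep. Its weight must equal the weight of mantle displaced by the extra subsidence s: (d + s) ρ_w = s ρ_m.
s = d ρ_w / (ρ_m − ρ_w) = 3.39 km × 1.02/(3.32 − 1.02) = 1.5 km.

1.5 km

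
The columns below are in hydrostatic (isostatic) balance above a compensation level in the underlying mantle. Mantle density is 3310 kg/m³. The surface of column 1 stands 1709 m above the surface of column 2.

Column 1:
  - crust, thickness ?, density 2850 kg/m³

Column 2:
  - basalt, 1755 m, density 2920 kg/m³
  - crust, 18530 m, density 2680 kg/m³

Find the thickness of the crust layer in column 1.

39200 m

Take the compensation level at the base of the deeper column (depth z_c below the surface of column 1) and equate Σ ρ_i t_i down to z_c; mantle fills any gap and the z_c terms cancel.
Column 1: x×2850 + (z_c − 0 − x)×3310
Column 2: 1709×0 + 1755×2920 + 18530×2680 + (z_c − 1709 − 20285)×3310
The z_c×3310 term appears on both sides and cancels. Collect the known terms of each column as K = Σ(ρt)_known − 3310 × (depth of known layers): K_1 = 0 − 3310×0 = 0; K_2 = 54785000 − 3310×(1709 + 20285) = −18015140.
Balance: K_1 − x×(3310 − 2850) = K_2, so x = (K_1 − K_2)/(3310 − 2850) = 18015100/460 = 39200 m.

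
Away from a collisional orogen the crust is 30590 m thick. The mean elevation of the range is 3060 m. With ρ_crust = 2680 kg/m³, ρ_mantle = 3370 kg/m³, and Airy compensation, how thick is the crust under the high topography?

Root depth r = h ρ_c / (ρ_m − ρ_c) = 3060 m × 2680 / 690 = 11890 m.
Total thickness = T + h + r = 30590 m + 3060 m + 11890 m = 45500 m.

45500 m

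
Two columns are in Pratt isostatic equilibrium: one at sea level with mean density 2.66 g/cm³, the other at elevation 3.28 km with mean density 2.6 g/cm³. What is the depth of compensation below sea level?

ρ_ref D = ρ (D + h) → D (ρ_ref − ρ) = ρ h.
D = ρ h/(ρ_ref − ρ) = 2.6 × 3.28 km/(2.66 − 2.6) = 142 km.

142 km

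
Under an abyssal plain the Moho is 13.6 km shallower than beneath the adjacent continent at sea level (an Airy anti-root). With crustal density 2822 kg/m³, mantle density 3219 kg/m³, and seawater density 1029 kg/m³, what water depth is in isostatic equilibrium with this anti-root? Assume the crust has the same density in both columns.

Replacing a thickness d of crust by seawater at the top must be balanced by replacing crust with mantle at the base: d (ρ_c − ρ_w) = a (ρ_m − ρ_c).
d = a (ρ_m − ρ_c)/(ρ_c − ρ_w) = 13.6 km × 397/1793 = 3.01 km.

3.01 km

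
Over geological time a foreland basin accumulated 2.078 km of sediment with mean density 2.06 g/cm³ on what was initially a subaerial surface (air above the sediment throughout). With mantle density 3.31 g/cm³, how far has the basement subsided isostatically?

1.29 km

Subaerial load: s = t ρ_sed / ρ_m = 2.078 km × 2.06/3.31 = 1.29 km.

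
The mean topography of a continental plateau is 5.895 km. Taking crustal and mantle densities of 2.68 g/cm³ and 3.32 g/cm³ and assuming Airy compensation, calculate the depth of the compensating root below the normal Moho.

In Airy isostatic equilibrium: the weight of the topography is balanced by the buoyancy of the root, ρ_c h = (ρ_m − ρ_c) r.
r = h · ρ_c / (ρ_m − ρ_c) = 5.895 km × 2.68 / (3.32 − 2.68) = 24.7 km.

24.7 km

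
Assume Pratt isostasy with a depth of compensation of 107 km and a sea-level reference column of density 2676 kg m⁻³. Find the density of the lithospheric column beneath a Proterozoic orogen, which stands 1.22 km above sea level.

2650 kg m⁻³

Pratt balance: ρ_ref D = ρ (D + h).
ρ = ρ_ref D/(D + h) = 2676 × 107 km/(107 km + 1.22 km) = 2650 kg m⁻³.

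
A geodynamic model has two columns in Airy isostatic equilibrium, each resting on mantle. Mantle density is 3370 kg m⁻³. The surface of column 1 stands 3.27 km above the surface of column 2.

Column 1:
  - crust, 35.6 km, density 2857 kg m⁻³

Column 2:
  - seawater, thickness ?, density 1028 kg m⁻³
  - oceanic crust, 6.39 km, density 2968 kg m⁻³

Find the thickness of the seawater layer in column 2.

Take the compensation level at the base of the deeper column (depth z_c below the surface of column 1) and equate Σ ρ_i t_i down to z_c; mantle fills any gap and the z_c terms cancel.
Column 1: 35.6×2857 + (z_c − 35.6)×3370
Column 2: 3.27×0 + x×1028 + 6.39×2968 + (z_c − 3.27 − 6.39 − x)×3370
The z_c×3370 term appears on both sides and cancels. Collect the known terms of each column as K = Σ(ρt)_known − 3370 × (depth of known layers): K_1 = 101709.2 − 3370×35.6 = −18262.8; K_2 = 18965.52 − 3370×(3.27 + 6.39) = −13588.68.
Balance: K_1 = K_2 − x×(3370 − 1028), so x = (K_2 − K_1)/(3370 − 1028) = 4674.12/2342 = 2 km.

2 km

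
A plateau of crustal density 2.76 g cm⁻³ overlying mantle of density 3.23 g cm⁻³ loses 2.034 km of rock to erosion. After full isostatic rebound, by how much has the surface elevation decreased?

Rebound u = e ρ_c/ρ_m = 2.034 km × 2.76/3.23 = 1.738 km.
Net surface drop = e − u = 2.034 km − 1.738 km = e (ρ_m − ρ_c)/ρ_m = 0.296 km.

0.296 km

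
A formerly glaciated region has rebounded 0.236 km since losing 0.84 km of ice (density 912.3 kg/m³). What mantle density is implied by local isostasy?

3250 kg/m³

ρ_m = ρ_ice t / u = 912.3 × 0.84 km/0.236 km = 3250 kg/m³.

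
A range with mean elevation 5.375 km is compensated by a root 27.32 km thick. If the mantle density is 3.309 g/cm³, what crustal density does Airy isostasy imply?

ρ_c h = (ρ_m − ρ_c) r → ρ_c (h + r) = ρ_m r → ρ_c = ρ_m r / (h + r).
ρ_c = 3.309 × 27.32 km / (5.375 km + 27.32 km) = 2.77 g/cm³.

2.77 g/cm³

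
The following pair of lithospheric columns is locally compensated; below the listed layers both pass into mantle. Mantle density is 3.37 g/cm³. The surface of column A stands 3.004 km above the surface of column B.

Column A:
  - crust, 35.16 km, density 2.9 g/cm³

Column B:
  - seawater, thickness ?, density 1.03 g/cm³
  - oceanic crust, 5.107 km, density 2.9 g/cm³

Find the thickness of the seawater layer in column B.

Take the compensation level at the base of the deeper column (depth z_c below the surface of column A) and equate Σ ρ_i t_i down to z_c; mantle fills any gap and the z_c terms cancel.
Column A: 35.16×2.9 + (z_c − 35.16)×3.37
Column B: 3.004×0 + x×1.03 + 5.107×2.9 + (z_c − 3.004 − 5.107 − x)×3.37
The z_c×3.37 term appears on both sides and cancels. Collect the known terms of each column as K = Σ(ρt)_known − 3.37 × (depth of known layers): K_A = 101.964 − 3.37×35.16 = −16.5252; K_B = 14.8103 − 3.37×(3.004 + 5.107) = −12.52377.
Balance: K_A = K_B − x×(3.37 − 1.03), so x = (K_B − K_A)/(3.37 − 1.03) = 4.00143/2.34 = 1.71 km.

1.71 km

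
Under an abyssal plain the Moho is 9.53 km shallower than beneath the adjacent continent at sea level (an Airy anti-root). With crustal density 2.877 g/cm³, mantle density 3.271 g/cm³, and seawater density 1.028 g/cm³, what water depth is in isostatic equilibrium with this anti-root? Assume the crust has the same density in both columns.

Replacing a thickness d of crust by seawater at the top must be balanced by replacing crust with mantle at the base: d (ρ_c − ρ_w) = a (ρ_m − ρ_c).
d = a (ρ_m − ρ_c)/(ρ_c − ρ_w) = 9.53 km × 0.394/1.849 = 2.03 km.

2.03 km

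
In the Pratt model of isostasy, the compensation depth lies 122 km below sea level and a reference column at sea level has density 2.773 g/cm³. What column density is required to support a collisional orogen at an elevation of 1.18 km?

Pratt balance: ρ_ref D = ρ (D + h).
ρ = ρ_ref D/(D + h) = 2.773 × 122 km/(122 km + 1.18 km) = 2.75 g/cm³.

2.75 g/cm³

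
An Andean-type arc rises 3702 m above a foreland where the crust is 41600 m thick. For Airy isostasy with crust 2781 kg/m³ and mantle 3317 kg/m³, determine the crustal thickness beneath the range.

Root depth r = h ρ_c / (ρ_m − ρ_c) = 3702 m × 2781 / 536 = 19210 m.
Total thickness = T + h + r = 41600 m + 3702 m + 19210 m = 64500 m.

64500 m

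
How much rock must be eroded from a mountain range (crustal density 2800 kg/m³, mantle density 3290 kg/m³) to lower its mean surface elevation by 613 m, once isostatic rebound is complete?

Net drop Δ = e − u = e − e ρ_c/ρ_m = e (ρ_m − ρ_c)/ρ_m.
e = Δ ρ_m/(ρ_m − ρ_c) = 613 m × 3290/490 = 4120 m.

4120 m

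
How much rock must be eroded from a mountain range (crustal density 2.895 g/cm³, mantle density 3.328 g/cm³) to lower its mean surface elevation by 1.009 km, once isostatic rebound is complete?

7.76 km

Net drop Δ = e − u = e − e ρ_c/ρ_m = e (ρ_m − ρ_c)/ρ_m.
e = Δ ρ_m/(ρ_m − ρ_c) = 1.009 km × 3.328/0.433 = 7.76 km.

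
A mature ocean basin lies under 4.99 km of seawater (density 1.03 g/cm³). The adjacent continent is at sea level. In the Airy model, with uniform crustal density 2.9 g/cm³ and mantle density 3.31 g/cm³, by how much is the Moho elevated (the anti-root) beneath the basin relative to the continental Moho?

For local isostatic compensation: replacing crust with seawater at the top is compensated by replacing crust with mantle at the base: d (ρ_c − ρ_w) = a (ρ_m − ρ_c).
a = d (ρ_c − ρ_w)/(ρ_m − ρ_c) = 4.99 km × 1.87/0.41 = 22.8 km.

22.8 km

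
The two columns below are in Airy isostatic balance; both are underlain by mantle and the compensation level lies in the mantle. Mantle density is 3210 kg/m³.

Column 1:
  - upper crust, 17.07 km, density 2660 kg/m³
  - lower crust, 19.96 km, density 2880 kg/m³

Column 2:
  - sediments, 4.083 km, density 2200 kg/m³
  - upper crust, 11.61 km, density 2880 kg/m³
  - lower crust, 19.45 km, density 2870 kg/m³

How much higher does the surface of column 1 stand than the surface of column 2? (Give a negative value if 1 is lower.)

For any compensation level in the mantle, the mantle terms cancel and isostasy reduces to e = (Σt_1 − Σt_2) − (Σ(ρt)_1 − Σ(ρt)_2) / ρ_m.
Σt_1 = 37.03 km; Σt_2 = 35.143 km; Σ(ρt)_1 = 102891; Σ(ρt)_2 = 98240.9 (in km·kg/m³).
e = (37.03 − 35.143) − (102891 − 98240.9) / 3210 = 0.438 km.

0.438 km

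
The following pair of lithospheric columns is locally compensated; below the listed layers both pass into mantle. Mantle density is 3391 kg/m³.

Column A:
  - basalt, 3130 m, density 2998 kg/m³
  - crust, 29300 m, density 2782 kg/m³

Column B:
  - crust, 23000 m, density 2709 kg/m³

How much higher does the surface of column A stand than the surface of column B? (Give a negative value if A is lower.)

For any compensation level in the mantle, the mantle terms cancel and isostasy reduces to e = (Σt_A − Σt_B) − (Σ(ρt)_A − Σ(ρt)_B) / ρ_m.
Σt_A = 32430 m; Σt_B = 23000 m; Σ(ρt)_A = 90896340; Σ(ρt)_B = 62307000 (in m·kg/m³).
e = (32430 − 23000) − (90896340 − 62307000) / 3391 = 999 m.

999 m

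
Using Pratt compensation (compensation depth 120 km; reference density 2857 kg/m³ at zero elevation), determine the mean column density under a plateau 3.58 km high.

Pratt balance: ρ_ref D = ρ (D + h).
ρ = ρ_ref D/(D + h) = 2857 × 120 km/(120 km + 3.58 km) = 2770 kg/m³.

2770 kg/m³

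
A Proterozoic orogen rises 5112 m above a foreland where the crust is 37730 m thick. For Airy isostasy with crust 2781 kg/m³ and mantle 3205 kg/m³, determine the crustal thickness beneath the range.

76400 m

Root depth r = h ρ_c / (ρ_m − ρ_c) = 5112 m × 2781 / 424 = 33530 m.
Total thickness = T + h + r = 37730 m + 5112 m + 33530 m = 76400 m.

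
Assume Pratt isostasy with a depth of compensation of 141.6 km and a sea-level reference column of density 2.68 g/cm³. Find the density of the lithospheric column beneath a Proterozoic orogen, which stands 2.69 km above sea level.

Pratt balance: ρ_ref D = ρ (D + h).
ρ = ρ_ref D/(D + h) = 2.68 × 141.6 km/(141.6 km + 2.69 km) = 2.63 g/cm³.

2.63 g/cm³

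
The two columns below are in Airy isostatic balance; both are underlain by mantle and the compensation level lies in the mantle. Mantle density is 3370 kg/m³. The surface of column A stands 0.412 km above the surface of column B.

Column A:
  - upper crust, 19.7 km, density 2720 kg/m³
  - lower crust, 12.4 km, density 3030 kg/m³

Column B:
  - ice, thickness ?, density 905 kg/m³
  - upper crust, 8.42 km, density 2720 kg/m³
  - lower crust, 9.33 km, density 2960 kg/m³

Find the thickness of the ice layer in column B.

Take the compensation level at the base of the deeper column (depth z_c below the surface of column A) and equate Σ ρ_i t_i down to z_c; mantle fills any gap and the z_c terms cancel.
Column A: 19.7×2720 + 12.4×3030 + (z_c − 32.1)×3370
Column B: 0.412×0 + x×905 + 8.42×2720 + 9.33×2960 + (z_c − 0.412 − 17.75 − x)×3370
The z_c×3370 term appears on both sides and cancels. Collect the known terms of each column as K = Σ(ρt)_known − 3370 × (depth of known layers): K_A = 91156 − 3370×32.1 = −17021; K_B = 50519.2 − 3370×(0.412 + 17.75) = −10686.74.
Balance: K_A = K_B − x×(3370 − 905), so x = (K_B − K_A)/(3370 − 905) = 6334.26/2465 = 2.57 km.

2.57 km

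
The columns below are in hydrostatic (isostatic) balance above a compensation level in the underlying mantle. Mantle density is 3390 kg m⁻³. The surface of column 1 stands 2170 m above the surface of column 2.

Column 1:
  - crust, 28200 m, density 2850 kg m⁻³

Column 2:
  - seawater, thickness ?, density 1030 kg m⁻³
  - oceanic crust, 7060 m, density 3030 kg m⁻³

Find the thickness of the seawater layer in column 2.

Take the compensation level at the base of the deeper column (depth z_c below the surface of column 1) and equate Σ ρ_i t_i down to z_c; mantle fills any gap and the z_c terms cancel.
Column 1: 28200×2850 + (z_c − 28200)×3390
Column 2: 2170×0 + x×1030 + 7060×3030 + (z_c − 2170 − 7060 − x)×3390
The z_c×3390 term appears on both sides and cancels. Collect the known terms of each column as K = Σ(ρt)_known − 3390 × (depth of known layers): K_1 = 80370000 − 3390×28200 = −15228000; K_2 = 21391800 − 3390×(2170 + 7060) = −9897900.
Balance: K_1 = K_2 − x×(3390 − 1030), so x = (K_2 − K_1)/(3390 − 1030) = 5330100/2360 = 2260 m.

2260 m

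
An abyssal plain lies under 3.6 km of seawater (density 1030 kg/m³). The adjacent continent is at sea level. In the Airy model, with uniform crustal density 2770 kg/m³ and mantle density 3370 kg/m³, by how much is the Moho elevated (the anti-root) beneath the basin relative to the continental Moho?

10.4 km

For local isostatic compensation: replacing crust with seawater at the top is compensated by replacing crust with mantle at the base: d (ρ_c − ρ_w) = a (ρ_m − ρ_c).
a = d (ρ_c − ρ_w)/(ρ_m − ρ_c) = 3.6 km × 1740/600 = 10.4 km.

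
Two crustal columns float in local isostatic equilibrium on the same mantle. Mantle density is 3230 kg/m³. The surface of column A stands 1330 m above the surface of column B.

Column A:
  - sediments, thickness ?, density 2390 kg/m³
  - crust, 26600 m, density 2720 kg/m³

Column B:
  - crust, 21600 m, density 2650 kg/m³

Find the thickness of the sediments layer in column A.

3880 m

Take the compensation level at the base of the deeper column (depth z_c below the surface of column A) and equate Σ ρ_i t_i down to z_c; mantle fills any gap and the z_c terms cancel.
Column A: x×2390 + 26600×2720 + (z_c − 26600 − x)×3230
Column B: 1330×0 + 21600×2650 + (z_c − 1330 − 21600)×3230
The z_c×3230 term appears on both sides and cancels. Collect the known terms of each column as K = Σ(ρt)_known − 3230 × (depth of known layers): K_A = 72352000 − 3230×26600 = −13566000; K_B = 57240000 − 3230×(1330 + 21600) = −16823900.
Balance: K_A − x×(3230 − 2390) = K_B, so x = (K_A − K_B)/(3230 − 2390) = 3257900/840 = 3880 m.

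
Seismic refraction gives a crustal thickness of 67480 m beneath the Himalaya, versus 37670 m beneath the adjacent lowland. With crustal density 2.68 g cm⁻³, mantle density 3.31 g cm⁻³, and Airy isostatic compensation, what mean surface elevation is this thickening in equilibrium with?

5670 m

Excess crust Δ = 67480 m − 37670 m = 29810 m, split between elevation h and root r with h + r = Δ.
Airy balance ρ_c h = (ρ_m − ρ_c) r gives r = h ρ_c/(ρ_m − ρ_c), so h (1 + ρ_c/(ρ_m − ρ_c)) = Δ, i.e. h = Δ (ρ_m − ρ_c)/ρ_m.
h = 29810 m × 0.63/3.31 = 5670 m.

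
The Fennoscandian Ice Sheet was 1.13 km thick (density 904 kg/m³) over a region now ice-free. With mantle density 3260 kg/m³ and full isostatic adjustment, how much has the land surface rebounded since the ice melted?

Removing the load lets mantle flow back in; uplift u satisfies ρ_ice t = ρ_m u.
u = t ρ_ice/ρ_m = 1.13 km × 904/3260 = 0.313 km.

0.313 km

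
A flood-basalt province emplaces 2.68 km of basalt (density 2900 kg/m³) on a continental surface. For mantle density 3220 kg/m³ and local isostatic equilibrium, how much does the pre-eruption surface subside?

2.41 km

Subaerial loading: s = t ρ_load / ρ_m.
s = 2.68 km × 2900/3220 = 2.41 km.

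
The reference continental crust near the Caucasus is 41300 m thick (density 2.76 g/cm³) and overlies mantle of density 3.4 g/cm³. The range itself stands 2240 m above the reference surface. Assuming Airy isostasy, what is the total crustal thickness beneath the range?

53200 m

Root depth r = h ρ_c / (ρ_m − ρ_c) = 2240 m × 2.76 / 0.64 = 9660 m.
Total thickness = T + h + r = 41300 m + 2240 m + 9660 m = 53200 m.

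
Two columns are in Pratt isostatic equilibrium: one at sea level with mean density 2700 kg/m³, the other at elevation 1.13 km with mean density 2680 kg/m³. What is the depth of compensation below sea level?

151 km

ρ_ref D = ρ (D + h) → D (ρ_ref − ρ) = ρ h.
D = ρ h/(ρ_ref − ρ) = 2680 × 1.13 km/(2700 − 2680) = 151 km.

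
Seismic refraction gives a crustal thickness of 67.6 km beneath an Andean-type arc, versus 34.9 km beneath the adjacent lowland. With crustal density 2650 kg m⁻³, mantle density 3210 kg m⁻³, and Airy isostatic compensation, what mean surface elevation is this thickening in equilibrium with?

Excess crust Δ = 67.6 km − 34.9 km = 32.7 km, split between elevation h and root r with h + r = Δ.
Airy balance ρ_c h = (ρ_m − ρ_c) r gives r = h ρ_c/(ρ_m − ρ_c), so h (1 + ρ_c/(ρ_m − ρ_c)) = Δ, i.e. h = Δ (ρ_m − ρ_c)/ρ_m.
h = 32.7 km × 560/3210 = 5.7 km.

5.7 km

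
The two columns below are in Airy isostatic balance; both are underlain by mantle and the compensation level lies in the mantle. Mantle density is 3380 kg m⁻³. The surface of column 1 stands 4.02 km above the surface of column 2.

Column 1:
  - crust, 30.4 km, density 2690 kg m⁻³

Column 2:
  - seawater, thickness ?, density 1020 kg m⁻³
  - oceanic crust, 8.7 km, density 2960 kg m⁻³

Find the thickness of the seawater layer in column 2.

Take the compensation level at the base of the deeper column (depth z_c below the surface of column 1) and equate Σ ρ_i t_i down to z_c; mantle fills any gap and the z_c terms cancel.
Column 1: 30.4×2690 + (z_c − 30.4)×3380
Column 2: 4.02×0 + x×1020 + 8.7×2960 + (z_c − 4.02 − 8.7 − x)×3380
The z_c×3380 term appears on both sides and cancels. Collect the known terms of each column as K = Σ(ρt)_known − 3380 × (depth of known layers): K_1 = 81776 − 3380×30.4 = −20976; K_2 = 25752 − 3380×(4.02 + 8.7) = −17241.6.
Balance: K_1 = K_2 − x×(3380 − 1020), so x = (K_2 − K_1)/(3380 − 1020) = 3734.4/2360 = 1.58 km.

1.58 km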